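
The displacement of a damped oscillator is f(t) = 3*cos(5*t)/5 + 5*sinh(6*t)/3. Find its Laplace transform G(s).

G(s) = 3*s/(5*(s^2 + 25)) + 10/(s^2 - 36)

The transform is linear, so treat each term independently.
(5/3)·[L{sinh(6t)} = 6/(s^2 - 36)]; (3/5)·[L{cos(5t)} = s/(s^2 + 25)].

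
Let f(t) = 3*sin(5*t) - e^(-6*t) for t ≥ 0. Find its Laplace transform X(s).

Apply the Laplace transform termwise.
(3)·[L{sin(5t)} = 5/(s^2 + 25)]; (-1)·[L{e^(-6t)} = 1/(s + 6)].

X(s) = 15/(s^2 + 25) - 1/(s + 6)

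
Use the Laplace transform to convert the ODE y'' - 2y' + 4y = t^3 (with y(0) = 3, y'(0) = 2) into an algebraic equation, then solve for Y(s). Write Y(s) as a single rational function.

Apply the Laplace transform to the equation.
The derivative rules (L{y''} = s^2 Y - s·y(0) - y'(0) and L{y'} = sY - y(0), with y(0) = 3, y'(0) = 2) turn the left side into (s^2 - 2*s + 4)Y - (3*s - 4).
The right side is L{t^3} = 6/s^4.
So (s^2 - 2*s + 4)Y = 6/s^4 + (3*s - 4).
Solve for Y(s) and write it as one ratio of polynomials.

Y(s) = (3*s^5 - 4*s^4 + 6)/(s^6 - 2*s^5 + 4*s^4)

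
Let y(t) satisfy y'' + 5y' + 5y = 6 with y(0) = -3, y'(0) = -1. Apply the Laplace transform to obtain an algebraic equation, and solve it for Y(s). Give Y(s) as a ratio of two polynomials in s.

Take the Laplace transform of both sides.
Using L{y''} = s^2 Y - s·y(0) - y'(0) and L{y'} = sY - y(0), with y(0) = -3, y'(0) = -1, the left side becomes (s^2 + 5*s + 5)Y - (-3*s - 16).
The right side is L{6} = 6/s.
So (s^2 + 5*s + 5)Y = 6/s + (-3*s - 16).
Solve for Y(s) and write it as one ratio of polynomials.

Y(s) = (-3*s^2 - 16*s + 6)/(s^3 + 5*s^2 + 5*s)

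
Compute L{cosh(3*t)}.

s/(s^2 - 9)

L{cosh(3t)} = s/(s^2 - 9).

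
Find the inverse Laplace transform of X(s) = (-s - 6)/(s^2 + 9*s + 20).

-2*exp(-4*t) + exp(-5*t)

Factor the denominator: s^2 + 9*s + 20 = (s + 4)*(s + 5).
Partial fraction decomposition gives [1/(s + 5)] + [-2/(s + 4)].
Invert each term: 1/(s + 5) ↔ e^(-5t); -2/(s + 4) ↔ -2e^(-4t).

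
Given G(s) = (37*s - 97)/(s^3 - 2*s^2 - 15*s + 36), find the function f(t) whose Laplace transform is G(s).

f(t) = 2*t*exp(3*t) + 5*exp(3*t) - 5*exp(-4*t)

Factor the denominator: s^3 - 2*s^2 - 15*s + 36 = (s - 3)^2*(s + 4).
Partial fraction decomposition gives [5/(s - 3)] + [2/(s - 3)^2] + [-5/(s + 4)].
Invert each term: 5/(s - 3) ↔ 5e^(3t); 2/(s - 3)^2 ↔ 2t·e^(3t); -5/(s + 4) ↔ -5e^(-4t).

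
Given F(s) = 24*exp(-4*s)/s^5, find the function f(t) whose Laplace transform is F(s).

f(t) = Heaviside(t - 4)*((t - 4)^4)

The factor e^(-4s) signals a time shift by c = 4 (second shifting theorem).
L{t^4} = 4!/s^5 = 24/s^5, so L^-1{24/s^5} = t^4.
Hence the inverse is u(t - 4) times that function evaluated at t - 4.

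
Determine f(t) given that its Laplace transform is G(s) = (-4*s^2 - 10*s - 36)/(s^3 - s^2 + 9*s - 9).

f(t) = -5*exp(t) - 3*sin(3*t) + cos(3*t)

Factor the denominator: s^3 - s^2 + 9*s - 9 = (s - 1)*(s^2 + 9).
Partial fraction decomposition gives [-5/(s - 1)] + [s/(s^2 + 9)] + [-9/(s^2 + 9)].
Invert each term: -5/(s - 1) ↔ -5e^(t); 1·s/(s^2 + 9) ↔ cos(3t); -3·3/(s^2 + 9) ↔ -3sin(3t).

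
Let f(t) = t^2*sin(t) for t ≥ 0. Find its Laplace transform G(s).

L{sin(t)} = 1/(s^2 + 1).
Then apply L{t^2·g(t)} = (-1)^2 d^2/ds^2[H(s)] with H(s) = 1/(s^2 + 1):
differentiating 2 times and applying the sign gives 2*(3*s^2 - 1)/(s^2 + 1)^3.

G(s) = 2*(3*s^2 - 1)/(s^2 + 1)^3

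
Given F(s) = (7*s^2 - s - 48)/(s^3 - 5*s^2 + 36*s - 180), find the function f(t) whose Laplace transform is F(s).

f(t) = 2*exp(5*t) + 4*sin(6*t) + 5*cos(6*t)

Factor the denominator: s^3 - 5*s^2 + 36*s - 180 = (s - 5)*(s^2 + 36).
Partial fraction decomposition gives [2/(s - 5)] + [5*s/(s^2 + 36)] + [24/(s^2 + 36)].
Invert each term: 2/(s - 5) ↔ 2e^(5t); 5·s/(s^2 + 36) ↔ 5cos(6t); 4·6/(s^2 + 36) ↔ 4sin(6t).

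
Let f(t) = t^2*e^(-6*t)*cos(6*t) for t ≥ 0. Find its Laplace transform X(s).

L{cos(6t)} = s/(s^2 + 36).
Multiplying by e^(-6t) shifts s → s + 6, so L{e^(-6*t)*cos(6*t)} = (s + 6)/((s + 6)^2 + 36).
Then apply L{t^2·g(t)} = (-1)^2 d^2/ds^2[G(s)] with G(s) = (s + 6)/((s + 6)^2 + 36):
differentiating 2 times and applying the sign gives 2*(s + 6)*(s^2 + 12*s - 72)/(s^2 + 12*s + 72)^3.

X(s) = 2*(s + 6)*(s^2 + 12*s - 72)/(s^2 + 12*s + 72)^3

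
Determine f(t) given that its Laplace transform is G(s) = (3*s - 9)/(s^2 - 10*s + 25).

Factor the denominator: s^2 - 10*s + 25 = (s - 5)^2.
Partial fraction decomposition gives [3/(s - 5)] + [6/(s - 5)^2].
Invert each term: 3/(s - 5) ↔ 3e^(5t); 6/(s - 5)^2 ↔ 6t·e^(5t).

f(t) = 6*t*exp(5*t) + 3*exp(5*t)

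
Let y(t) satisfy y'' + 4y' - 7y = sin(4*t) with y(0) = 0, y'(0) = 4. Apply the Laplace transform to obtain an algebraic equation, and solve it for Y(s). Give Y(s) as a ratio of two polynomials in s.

Transform both sides with L{·}.
The derivative rules (L{y''} = s^2 Y - s·y(0) - y'(0) and L{y'} = sY - y(0), with y(0) = 0, y'(0) = 4) turn the left side into (s^2 + 4*s - 7)Y - (4).
The right side is L{sin(4*t)} = 4/(s^2 + 16).
So (s^2 + 4*s - 7)Y = 4/(s^2 + 16) + (4).
Isolate Y and clear denominators.

Y(s) = (4*s^2 + 68)/(s^4 + 4*s^3 + 9*s^2 + 64*s - 112)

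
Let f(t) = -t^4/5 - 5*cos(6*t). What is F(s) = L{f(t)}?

F(s) = -5*s/(s^2 + 36) - 24/(5*s^5)

The transform is linear, so treat each term independently.
(-1/5)·[L{t^4} = 4!/s^5 = 24/s^5]; (-5)·[L{cos(6t)} = s/(s^2 + 36)].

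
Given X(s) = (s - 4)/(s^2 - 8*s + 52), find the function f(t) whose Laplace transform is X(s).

Rewrite the denominator: s^2 - 8*s + 52 = (s - 4)^2 + 36.
The form in (s - 4) signals a first-shifting-theorem factor e^(4t).
Since L{cos(6t)} = s/(s^2 + 36), the inverse is exp(4*t)*cos(6*t).

f(t) = exp(4*t)*cos(6*t)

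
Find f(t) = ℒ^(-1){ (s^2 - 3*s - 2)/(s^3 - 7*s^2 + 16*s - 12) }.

Factor the denominator: s^3 - 7*s^2 + 16*s - 12 = (s - 3)*(s - 2)^2.
Partial fraction decomposition gives [3/(s - 2)] + [4/(s - 2)^2] + [-2/(s - 3)].
Invert each term: 3/(s - 2) ↔ 3e^(2t); 4/(s - 2)^2 ↔ 4t·e^(2t); -2/(s - 3) ↔ -2e^(3t).

f(t) = 4*t*exp(2*t) - 2*exp(3*t) + 3*exp(2*t)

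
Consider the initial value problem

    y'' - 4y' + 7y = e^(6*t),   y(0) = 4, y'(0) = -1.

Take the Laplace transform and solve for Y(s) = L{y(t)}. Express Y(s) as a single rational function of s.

Y(s) = (4*s^2 - 41*s + 103)/(s^3 - 10*s^2 + 31*s - 42)

Apply the Laplace transform to the equation.
The derivative rules (L{y''} = s^2 Y - s·y(0) - y'(0) and L{y'} = sY - y(0), with y(0) = 4, y'(0) = -1) turn the left side into (s^2 - 4*s + 7)Y - (4*s - 17).
The right side is L{e^(6*t)} = 1/(s - 6).
So (s^2 - 4*s + 7)Y = 1/(s - 6) + (4*s - 17).
Isolate Y and clear denominators.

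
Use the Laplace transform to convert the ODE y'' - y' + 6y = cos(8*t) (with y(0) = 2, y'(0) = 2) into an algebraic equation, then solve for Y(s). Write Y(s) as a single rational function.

Y(s) = (2*s^3 + 129*s)/(s^4 - s^3 + 70*s^2 - 64*s + 384)

Laplace-transform each side.
The derivative rules (L{y''} = s^2 Y - s·y(0) - y'(0) and L{y'} = sY - y(0), with y(0) = 2, y'(0) = 2) turn the left side into (s^2 - s + 6)Y - (2*s).
The right side is L{cos(8*t)} = s/(s^2 + 64).
So (s^2 - s + 6)Y = s/(s^2 + 64) + (2*s).
Solve for Y(s) and write it as one ratio of polynomials.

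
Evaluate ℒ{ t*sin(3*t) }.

L{sin(3t)} = 3/(s^2 + 9).
Then apply L{t·g(t)} = -d/ds[G(s)] with G(s) = 3/(s^2 + 9):
differentiating 1 time and applying the sign gives 6*s/(s^2 + 9)^2.

6*s/(s^2 + 9)^2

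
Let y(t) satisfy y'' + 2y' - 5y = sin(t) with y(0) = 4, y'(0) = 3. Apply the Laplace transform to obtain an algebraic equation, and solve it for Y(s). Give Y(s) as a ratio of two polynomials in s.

Y(s) = (4*s^3 + 11*s^2 + 4*s + 12)/(s^4 + 2*s^3 - 4*s^2 + 2*s - 5)

Take the Laplace transform of both sides.
With L{y''} = s^2 Y - s·y(0) - y'(0) and L{y'} = sY - y(0), with y(0) = 4, y'(0) = 3: the LHS transforms to (s^2 + 2*s - 5)Y - (4*s + 11).
The right side is L{sin(t)} = 1/(s^2 + 1).
So (s^2 + 2*s - 5)Y = 1/(s^2 + 1) + (4*s + 11).
Isolate Y and clear denominators.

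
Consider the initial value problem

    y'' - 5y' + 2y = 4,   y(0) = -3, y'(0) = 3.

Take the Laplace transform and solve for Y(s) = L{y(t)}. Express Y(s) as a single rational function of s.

Apply the Laplace transform to the equation.
Using L{y''} = s^2 Y - s·y(0) - y'(0) and L{y'} = sY - y(0), with y(0) = -3, y'(0) = 3, the left side becomes (s^2 - 5*s + 2)Y - (-3*s + 18).
The right side is L{4} = 4/s.
So (s^2 - 5*s + 2)Y = 4/s + (-3*s + 18).
Isolate Y and clear denominators.

Y(s) = (-3*s^2 + 18*s + 4)/(s^3 - 5*s^2 + 2*s)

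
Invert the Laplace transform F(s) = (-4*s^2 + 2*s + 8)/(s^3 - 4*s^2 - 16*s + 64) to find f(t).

f(t) = -6*t*exp(4*t) - 3*exp(4*t) - exp(-4*t)

Factor the denominator: s^3 - 4*s^2 - 16*s + 64 = (s - 4)^2*(s + 4).
Partial fraction decomposition gives [-3/(s - 4)] + [-6/(s - 4)^2] + [-1/(s + 4)].
Invert each term: -3/(s - 4) ↔ -3e^(4t); -6/(s - 4)^2 ↔ -6t·e^(4t); -1/(s + 4) ↔ -e^(-4t).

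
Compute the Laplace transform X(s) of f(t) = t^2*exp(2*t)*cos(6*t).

L{cos(6t)} = s/(s^2 + 36).
Multiplying by e^(2t) shifts s → s - 2, so L{exp(2*t)*cos(6*t)} = (s - 2)/((s - 2)^2 + 36).
Then apply L{t^2·g(t)} = (-1)^2 d^2/ds^2[G(s)] with G(s) = (s - 2)/((s - 2)^2 + 36):
differentiating 2 times and applying the sign gives 2*(s - 2)*(s^2 - 4*s - 104)/(s^2 - 4*s + 40)^3.

X(s) = 2*(s - 2)*(s^2 - 4*s - 104)/(s^2 - 4*s + 40)^3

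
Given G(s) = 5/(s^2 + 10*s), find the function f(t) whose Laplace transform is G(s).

f(t) = exp(-5*t)*sinh(5*t)

Rewrite the denominator: s^2 + 10*s = (s + 5)^2 - 25.
The form in (s + 5) signals a first-shifting-theorem factor e^(-5t).
Since L{sinh(5t)} = 5/(s^2 - 25), the inverse is exp(-5*t)*sinh(5*t).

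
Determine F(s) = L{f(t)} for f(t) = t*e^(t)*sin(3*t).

F(s) = 6*(s - 1)/(s^2 - 2*s + 10)^2

L{sin(3t)} = 3/(s^2 + 9).
Multiplying by e^(t) shifts s → s - 1, so L{e^(t)*sin(3*t)} = 3/((s - 1)^2 + 9).
Then apply L{t·g(t)} = -d/ds[G(s)] with G(s) = 3/((s - 1)^2 + 9):
differentiating 1 time and applying the sign gives 6*(s - 1)/(s^2 - 2*s + 10)^2.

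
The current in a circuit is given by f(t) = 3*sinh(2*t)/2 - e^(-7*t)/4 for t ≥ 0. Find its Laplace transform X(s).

By linearity of the Laplace transform, transform each term separately.
(-1/4)·[L{e^(-7t)} = 1/(s + 7)]; (3/2)·[L{sinh(2t)} = 2/(s^2 - 4)].

X(s) = 3/(s^2 - 4) - 1/(4*(s + 7))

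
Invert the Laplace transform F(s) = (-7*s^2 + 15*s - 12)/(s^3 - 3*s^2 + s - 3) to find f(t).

Factor the denominator: s^3 - 3*s^2 + s - 3 = (s - 3)*(s^2 + 1).
Partial fraction decomposition gives [-3/(s - 3)] + [-4*s/(s^2 + 1)] + [3/(s^2 + 1)].
Invert each term: -3/(s - 3) ↔ -3e^(3t); -4·s/(s^2 + 1) ↔ -4cos(t); 3·1/(s^2 + 1) ↔ 3sin(t).

f(t) = -3*exp(3*t) + 3*sin(t) - 4*cos(t)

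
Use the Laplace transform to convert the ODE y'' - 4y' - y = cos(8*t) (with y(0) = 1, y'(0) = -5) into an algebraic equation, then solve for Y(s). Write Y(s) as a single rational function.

Y(s) = (s^3 - 9*s^2 + 65*s - 576)/(s^4 - 4*s^3 + 63*s^2 - 256*s - 64)

Transform both sides with L{·}.
The derivative rules (L{y''} = s^2 Y - s·y(0) - y'(0) and L{y'} = sY - y(0), with y(0) = 1, y'(0) = -5) turn the left side into (s^2 - 4*s - 1)Y - (s - 9).
The right side is L{cos(8*t)} = s/(s^2 + 64).
So (s^2 - 4*s - 1)Y = s/(s^2 + 64) + (s - 9).
Solve for Y(s) and write it as one ratio of polynomials.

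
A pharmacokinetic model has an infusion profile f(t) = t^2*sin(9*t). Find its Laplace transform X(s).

L{sin(9t)} = 9/(s^2 + 81).
Then apply L{t^2·g(t)} = (-1)^2 d^2/ds^2[G(s)] with G(s) = 9/(s^2 + 81):
differentiating 2 times and applying the sign gives 54*(s^2 - 27)/(s^2 + 81)^3.

X(s) = 54*(s^2 - 27)/(s^2 + 81)^3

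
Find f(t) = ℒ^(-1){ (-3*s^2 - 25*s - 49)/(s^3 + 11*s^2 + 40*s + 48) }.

f(t) = -3*t*exp(-4*t) - exp(-3*t) - 2*exp(-4*t)

Factor the denominator: s^3 + 11*s^2 + 40*s + 48 = (s + 3)*(s + 4)^2.
Partial fraction decomposition gives [-2/(s + 4)] + [-3/(s + 4)^2] + [-1/(s + 3)].
Invert each term: -2/(s + 4) ↔ -2e^(-4t); -3/(s + 4)^2 ↔ -3t·e^(-4t); -1/(s + 3) ↔ -e^(-3t).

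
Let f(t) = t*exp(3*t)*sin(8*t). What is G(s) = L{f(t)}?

G(s) = 16*(s - 3)/(s^2 - 6*s + 73)^2

L{sin(8t)} = 8/(s^2 + 64).
Multiplying by e^(3t) shifts s → s - 3, so L{exp(3*t)*sin(8*t)} = 8/((s - 3)^2 + 64).
Then apply L{t·g(t)} = -d/ds[H(s)] with H(s) = 8/((s - 3)^2 + 64):
differentiating 1 time and applying the sign gives 16*(s - 3)/(s^2 - 6*s + 73)^2.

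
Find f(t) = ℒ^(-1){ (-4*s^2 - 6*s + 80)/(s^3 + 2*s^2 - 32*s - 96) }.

Factor the denominator: s^3 + 2*s^2 - 32*s - 96 = (s - 6)*(s + 4)^2.
Partial fraction decomposition gives [-3/(s + 4)] + [-4/(s + 4)^2] + [-1/(s - 6)].
Invert each term: -3/(s + 4) ↔ -3e^(-4t); -4/(s + 4)^2 ↔ -4t·e^(-4t); -1/(s - 6) ↔ -e^(6t).

f(t) = -4*t*exp(-4*t) - exp(6*t) - 3*exp(-4*t)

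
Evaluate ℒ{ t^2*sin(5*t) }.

L{sin(5t)} = 5/(s^2 + 25).
Then apply L{t^2·g(t)} = (-1)^2 d^2/ds^2[G(s)] with G(s) = 5/(s^2 + 25):
differentiating 2 times and applying the sign gives 10*(3*s^2 - 25)/(s^2 + 25)^3.

10*(3*s^2 - 25)/(s^2 + 25)^3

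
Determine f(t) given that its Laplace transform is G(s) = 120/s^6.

f(t) = t^5

Since L{t^5} = 5!/s^6 = 120/s^6, the inverse is t^5.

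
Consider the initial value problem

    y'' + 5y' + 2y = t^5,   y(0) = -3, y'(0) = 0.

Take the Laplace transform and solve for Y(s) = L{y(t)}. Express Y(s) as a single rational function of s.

Apply the Laplace transform to the equation.
The derivative rules (L{y''} = s^2 Y - s·y(0) - y'(0) and L{y'} = sY - y(0), with y(0) = -3, y'(0) = 0) turn the left side into (s^2 + 5*s + 2)Y - (-3*s - 15).
The right side is L{t^5} = 120/s^6.
So (s^2 + 5*s + 2)Y = 120/s^6 + (-3*s - 15).
Solve for Y(s) and write it as one ratio of polynomials.

Y(s) = (-3*s^7 - 15*s^6 + 120)/(s^8 + 5*s^7 + 2*s^6)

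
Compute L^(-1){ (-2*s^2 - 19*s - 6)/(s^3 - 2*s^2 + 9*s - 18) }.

Factor the denominator: s^3 - 2*s^2 + 9*s - 18 = (s - 2)*(s^2 + 9).
Partial fraction decomposition gives [-4/(s - 2)] + [2*s/(s^2 + 9)] + [-15/(s^2 + 9)].
Invert each term: -4/(s - 2) ↔ -4e^(2t); 2·s/(s^2 + 9) ↔ 2cos(3t); -5·3/(s^2 + 9) ↔ -5sin(3t).

-4*exp(2*t) - 5*sin(3*t) + 2*cos(3*t)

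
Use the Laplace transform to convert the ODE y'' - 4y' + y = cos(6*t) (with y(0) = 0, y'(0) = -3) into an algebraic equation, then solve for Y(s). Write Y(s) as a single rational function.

Y(s) = (-3*s^2 + s - 108)/(s^4 - 4*s^3 + 37*s^2 - 144*s + 36)

Apply the Laplace transform to the equation.
With L{y''} = s^2 Y - s·y(0) - y'(0) and L{y'} = sY - y(0), with y(0) = 0, y'(0) = -3: the LHS transforms to (s^2 - 4*s + 1)Y - (-3).
The right side is L{cos(6*t)} = s/(s^2 + 36).
So (s^2 - 4*s + 1)Y = s/(s^2 + 36) + (-3).
Isolate Y and clear denominators.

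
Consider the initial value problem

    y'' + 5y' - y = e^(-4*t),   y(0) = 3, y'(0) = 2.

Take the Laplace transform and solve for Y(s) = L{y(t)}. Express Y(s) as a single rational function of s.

Y(s) = (3*s^2 + 29*s + 69)/(s^3 + 9*s^2 + 19*s - 4)

Laplace-transform each side.
The derivative rules (L{y''} = s^2 Y - s·y(0) - y'(0) and L{y'} = sY - y(0), with y(0) = 3, y'(0) = 2) turn the left side into (s^2 + 5*s - 1)Y - (3*s + 17).
The right side is L{e^(-4*t)} = 1/(s + 4).
So (s^2 + 5*s - 1)Y = 1/(s + 4) + (3*s + 17).
Divide through and combine into a single rational function.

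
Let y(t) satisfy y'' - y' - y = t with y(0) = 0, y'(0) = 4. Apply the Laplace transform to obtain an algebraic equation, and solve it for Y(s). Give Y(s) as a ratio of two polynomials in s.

Y(s) = (4*s^2 + 1)/(s^4 - s^3 - s^2)

Apply the Laplace transform to the equation.
Using L{y''} = s^2 Y - s·y(0) - y'(0) and L{y'} = sY - y(0), with y(0) = 0, y'(0) = 4, the left side becomes (s^2 - s - 1)Y - (4).
The right side is L{t} = s^(-2).
So (s^2 - s - 1)Y = s^(-2) + (4).
Isolate Y and clear denominators.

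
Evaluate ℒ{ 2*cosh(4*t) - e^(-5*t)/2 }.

The transform is linear, so treat each term independently.
(-1/2)·[L{e^(-5t)} = 1/(s + 5)]; (2)·[L{cosh(4t)} = s/(s^2 - 16)].

2*s/(s^2 - 16) - 1/(2*(s + 5))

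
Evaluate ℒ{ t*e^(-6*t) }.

L{e^(-6t)} = 1/(s + 6).
Then apply L{t·g(t)} = -d/ds[G(s)] with G(s) = 1/(s + 6):
differentiating 1 time and applying the sign gives (s + 6)^(-2).

(s + 6)^(-2)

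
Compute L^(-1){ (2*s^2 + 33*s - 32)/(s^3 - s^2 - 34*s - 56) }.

Factor the denominator: s^3 - s^2 - 34*s - 56 = (s - 7)*(s + 2)*(s + 4).
Partial fraction decomposition gives [-6/(s + 4)] + [5/(s + 2)] + [3/(s - 7)].
Invert each term: -6/(s + 4) ↔ -6e^(-4t); 5/(s + 2) ↔ 5e^(-2t); 3/(s - 7) ↔ 3e^(7t).

3*exp(7*t) + 5*exp(-2*t) - 6*exp(-4*t)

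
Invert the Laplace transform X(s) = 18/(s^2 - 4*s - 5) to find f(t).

Factor the denominator: s^2 - 4*s - 5 = (s - 5)*(s + 1).
Partial fraction decomposition gives [3/(s - 5)] + [-3/(s + 1)].
Invert each term: 3/(s - 5) ↔ 3e^(5t); -3/(s + 1) ↔ -3e^(-t).

f(t) = 3*exp(5*t) - 3*exp(-t)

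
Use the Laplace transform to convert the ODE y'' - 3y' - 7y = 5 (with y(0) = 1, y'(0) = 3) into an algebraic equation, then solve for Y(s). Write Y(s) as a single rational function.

Y(s) = (s^2 + 5)/(s^3 - 3*s^2 - 7*s)

Laplace-transform each side.
Using L{y''} = s^2 Y - s·y(0) - y'(0) and L{y'} = sY - y(0), with y(0) = 1, y'(0) = 3, the left side becomes (s^2 - 3*s - 7)Y - (s).
The right side is L{5} = 5/s.
So (s^2 - 3*s - 7)Y = 5/s + (s).
Solve for Y(s) and write it as one ratio of polynomials.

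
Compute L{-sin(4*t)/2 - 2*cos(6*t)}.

-2*s/(s^2 + 36) - 2/(s^2 + 16)

The transform is linear, so treat each term independently.
(-1/2)·[L{sin(4t)} = 4/(s^2 + 16)]; (-2)·[L{cos(6t)} = s/(s^2 + 36)].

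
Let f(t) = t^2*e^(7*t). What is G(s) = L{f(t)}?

G(s) = 2/(s - 7)^3

L{e^(7t)} = 1/(s - 7).
Then apply L{t^2·g(t)} = (-1)^2 d^2/ds^2[H(s)] with H(s) = 1/(s - 7):
differentiating 2 times and applying the sign gives 2/(s - 7)^3.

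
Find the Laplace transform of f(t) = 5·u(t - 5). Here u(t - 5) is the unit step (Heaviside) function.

5*exp(-5*s)/s

By the second shifting theorem, L{u(t - c)·g(t - c)} = e^(-cs)·G(s) with c = 5 and G(s) = L{g(t)}.
L{5} = 5/s.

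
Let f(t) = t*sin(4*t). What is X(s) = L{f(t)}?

X(s) = 8*s/(s^2 + 16)^2

L{sin(4t)} = 4/(s^2 + 16).
Then apply L{t·g(t)} = -d/ds[G(s)] with G(s) = 4/(s^2 + 16):
differentiating 1 time and applying the sign gives 8*s/(s^2 + 16)^2.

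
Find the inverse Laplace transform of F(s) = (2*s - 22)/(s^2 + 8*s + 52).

-5*exp(-4*t)*sin(6*t) + 2*exp(-4*t)*cos(6*t)

Complete the square in the denominator: s^2 + 8*s + 52 = (s + 4)^2 + 6^2.
Split the numerator to match: 2*s - 22 = 2·(s + 4) - 5·6.
Invert each term: 2·(s + 4)/((s + 4)^2 + 36) ↔ 2e^(-4t)cos(6t); -5·6/((s + 4)^2 + 36) ↔ -5e^(-4t)sin(6t).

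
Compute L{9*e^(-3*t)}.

L{9} = 9/s.
By the first shifting theorem, multiplying by e^(-3t) replaces s with s + 3.

9/(s + 3)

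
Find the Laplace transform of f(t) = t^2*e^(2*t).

2/(s - 2)^3

L{e^(2t)} = 1/(s - 2).
Then apply L{t^2·g(t)} = (-1)^2 d^2/ds^2[H(s)] with H(s) = 1/(s - 2):
differentiating 2 times and applying the sign gives 2/(s - 2)^3.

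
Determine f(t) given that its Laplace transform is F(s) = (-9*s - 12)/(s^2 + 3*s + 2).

f(t) = -3*exp(-t) - 6*exp(-2*t)

Factor the denominator: s^2 + 3*s + 2 = (s + 1)*(s + 2).
Partial fraction decomposition gives [-3/(s + 1)] + [-6/(s + 2)].
Invert each term: -3/(s + 1) ↔ -3e^(-t); -6/(s + 2) ↔ -6e^(-2t).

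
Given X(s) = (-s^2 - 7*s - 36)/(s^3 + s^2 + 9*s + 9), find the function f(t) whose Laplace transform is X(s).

Factor the denominator: s^3 + s^2 + 9*s + 9 = (s + 1)*(s^2 + 9).
Partial fraction decomposition gives [-3/(s + 1)] + [2*s/(s^2 + 9)] + [-9/(s^2 + 9)].
Invert each term: -3/(s + 1) ↔ -3e^(-t); 2·s/(s^2 + 9) ↔ 2cos(3t); -3·3/(s^2 + 9) ↔ -3sin(3t).

f(t) = -3*sin(3*t) + 2*cos(3*t) - 3*exp(-t)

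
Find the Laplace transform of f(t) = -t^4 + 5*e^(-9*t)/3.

5/(3*(s + 9)) - 24/s^5

Apply the Laplace transform termwise.
(5/3)·[L{e^(-9t)} = 1/(s + 9)]; (-1)·[L{t^4} = 4!/s^5 = 24/s^5].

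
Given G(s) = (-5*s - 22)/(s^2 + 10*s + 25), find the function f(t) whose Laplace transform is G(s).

Factor the denominator: s^2 + 10*s + 25 = (s + 5)^2.
Partial fraction decomposition gives [-5/(s + 5)] + [3/(s + 5)^2].
Invert each term: -5/(s + 5) ↔ -5e^(-5t); 3/(s + 5)^2 ↔ 3t·e^(-5t).

f(t) = 3*t*exp(-5*t) - 5*exp(-5*t)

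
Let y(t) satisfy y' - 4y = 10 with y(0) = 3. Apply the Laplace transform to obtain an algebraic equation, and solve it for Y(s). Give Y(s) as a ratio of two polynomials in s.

Apply the Laplace transform to the equation.
Using L{y'} = sY - y(0) = sY - 3, the left side becomes (s - 4)Y - (3).
The right side is L{10} = 10/s.
So (s - 4)Y = 10/s + (3).
Divide through and combine into a single rational function.

Y(s) = (3*s + 10)/(s^2 - 4*s)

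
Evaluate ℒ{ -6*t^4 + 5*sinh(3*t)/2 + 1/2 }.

Apply the Laplace transform termwise.
L{1/2} = (1/2)/s; (-6)·[L{t^4} = 4!/s^5 = 24/s^5]; (5/2)·[L{sinh(3t)} = 3/(s^2 - 9)].

15/(2*(s^2 - 9)) + 1/(2*s) - 144/s^5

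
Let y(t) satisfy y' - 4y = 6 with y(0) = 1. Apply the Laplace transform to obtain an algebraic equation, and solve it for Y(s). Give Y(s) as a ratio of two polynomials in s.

Y(s) = (s + 6)/(s^2 - 4*s)

Laplace-transform each side.
With L{y'} = sY - y(0) = sY - 1: the LHS transforms to (s - 4)Y - (1).
The right side is L{6} = 6/s.
So (s - 4)Y = 6/s + (1).
Solve for Y(s) and write it as one ratio of polynomials.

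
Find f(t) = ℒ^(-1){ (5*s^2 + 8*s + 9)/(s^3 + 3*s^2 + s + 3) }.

f(t) = 2*sin(t) + 2*cos(t) + 3*exp(-3*t)

Factor the denominator: s^3 + 3*s^2 + s + 3 = (s + 3)*(s^2 + 1).
Partial fraction decomposition gives [3/(s + 3)] + [2*s/(s^2 + 1)] + [2/(s^2 + 1)].
Invert each term: 3/(s + 3) ↔ 3e^(-3t); 2·s/(s^2 + 1) ↔ 2cos(t); 2·1/(s^2 + 1) ↔ 2sin(t).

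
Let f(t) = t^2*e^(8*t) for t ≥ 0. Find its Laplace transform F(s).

F(s) = 2/(s - 8)^3

L{e^(8t)} = 1/(s - 8).
Then apply L{t^2·g(t)} = (-1)^2 d^2/ds^2[G(s)] with G(s) = 1/(s - 8):
differentiating 2 times and applying the sign gives 2/(s - 8)^3.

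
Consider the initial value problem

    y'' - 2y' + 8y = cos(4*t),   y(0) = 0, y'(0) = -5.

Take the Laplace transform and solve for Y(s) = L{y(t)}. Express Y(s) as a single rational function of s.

Y(s) = (-5*s^2 + s - 80)/(s^4 - 2*s^3 + 24*s^2 - 32*s + 128)

Laplace-transform each side.
Using L{y''} = s^2 Y - s·y(0) - y'(0) and L{y'} = sY - y(0), with y(0) = 0, y'(0) = -5, the left side becomes (s^2 - 2*s + 8)Y - (-5).
The right side is L{cos(4*t)} = s/(s^2 + 16).
So (s^2 - 2*s + 8)Y = s/(s^2 + 16) + (-5).
Isolate Y and clear denominators.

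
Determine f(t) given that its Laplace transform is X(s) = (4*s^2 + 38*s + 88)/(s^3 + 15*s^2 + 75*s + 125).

Factor the denominator: s^3 + 15*s^2 + 75*s + 125 = (s + 5)^3.
Partial fraction decomposition gives [4/(s + 5)] + [-2/(s + 5)^2] + [-2/(s + 5)^3].
Invert each term: 4/(s + 5) ↔ 4e^(-5t); -2/(s + 5)^2 ↔ -2t·e^(-5t); -2/(s + 5)^3 ↔ (-1)t^2·e^(-5t).

f(t) = -t^2*exp(-5*t) - 2*t*exp(-5*t) + 4*exp(-5*t)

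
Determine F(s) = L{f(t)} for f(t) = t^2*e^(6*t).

F(s) = 2/(s - 6)^3

L{e^(6t)} = 1/(s - 6).
Then apply L{t^2·g(t)} = (-1)^2 d^2/ds^2[G(s)] with G(s) = 1/(s - 6):
differentiating 2 times and applying the sign gives 2/(s - 6)^3.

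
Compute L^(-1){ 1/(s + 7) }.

exp(-7*t)

Since L{e^(-7t)} = 1/(s + 7), the inverse is e^(-7*t).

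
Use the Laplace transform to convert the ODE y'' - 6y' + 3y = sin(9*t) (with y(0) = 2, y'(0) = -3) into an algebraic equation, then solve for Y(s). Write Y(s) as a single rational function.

Y(s) = (2*s^3 - 15*s^2 + 162*s - 1206)/(s^4 - 6*s^3 + 84*s^2 - 486*s + 243)

Transform both sides with L{·}.
The derivative rules (L{y''} = s^2 Y - s·y(0) - y'(0) and L{y'} = sY - y(0), with y(0) = 2, y'(0) = -3) turn the left side into (s^2 - 6*s + 3)Y - (2*s - 15).
The right side is L{sin(9*t)} = 9/(s^2 + 81).
So (s^2 - 6*s + 3)Y = 9/(s^2 + 81) + (2*s - 15).
Divide through and combine into a single rational function.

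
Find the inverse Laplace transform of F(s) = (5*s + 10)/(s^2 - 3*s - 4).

Factor the denominator: s^2 - 3*s - 4 = (s - 4)*(s + 1).
Partial fraction decomposition gives [-1/(s + 1)] + [6/(s - 4)].
Invert each term: -1/(s + 1) ↔ -e^(-t); 6/(s - 4) ↔ 6e^(4t).

6*exp(4*t) - exp(-t)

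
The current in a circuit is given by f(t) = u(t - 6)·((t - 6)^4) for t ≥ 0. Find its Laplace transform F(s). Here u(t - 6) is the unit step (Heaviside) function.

By the second shifting theorem, L{u(t - c)·g(t - c)} = e^(-cs)·G(s) with c = 6 and G(s) = L{g(t)}.
L{t^4} = 4!/s^5 = 24/s^5.

F(s) = 24*exp(-6*s)/s^5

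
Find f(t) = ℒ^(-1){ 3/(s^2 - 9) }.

Since L{sinh(3t)} = 3/(s^2 - 9), the inverse is sinh(3*t).

f(t) = sinh(3*t)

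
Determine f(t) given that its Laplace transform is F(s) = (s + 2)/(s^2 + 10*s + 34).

f(t) = -exp(-5*t)*sin(3*t) + exp(-5*t)*cos(3*t)

Complete the square in the denominator: s^2 + 10*s + 34 = (s + 5)^2 + 3^2.
Split the numerator to match: s + 2 = 1·(s + 5) - 1·3.
Invert each term: 1·(s + 5)/((s + 5)^2 + 9) ↔ e^(-5t)cos(3t); -1·3/((s + 5)^2 + 9) ↔ -e^(-5t)sin(3t).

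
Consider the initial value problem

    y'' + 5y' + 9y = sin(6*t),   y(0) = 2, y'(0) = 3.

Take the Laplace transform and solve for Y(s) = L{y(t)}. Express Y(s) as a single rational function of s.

Apply the Laplace transform to the equation.
With L{y''} = s^2 Y - s·y(0) - y'(0) and L{y'} = sY - y(0), with y(0) = 2, y'(0) = 3: the LHS transforms to (s^2 + 5*s + 9)Y - (2*s + 13).
The right side is L{sin(6*t)} = 6/(s^2 + 36).
So (s^2 + 5*s + 9)Y = 6/(s^2 + 36) + (2*s + 13).
Divide through and combine into a single rational function.

Y(s) = (2*s^3 + 13*s^2 + 72*s + 474)/(s^4 + 5*s^3 + 45*s^2 + 180*s + 324)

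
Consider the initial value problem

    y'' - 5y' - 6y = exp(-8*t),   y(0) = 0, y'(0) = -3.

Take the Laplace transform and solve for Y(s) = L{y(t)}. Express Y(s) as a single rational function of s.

Y(s) = (-3*s - 23)/(s^3 + 3*s^2 - 46*s - 48)

Transform both sides with L{·}.
With L{y''} = s^2 Y - s·y(0) - y'(0) and L{y'} = sY - y(0), with y(0) = 0, y'(0) = -3: the LHS transforms to (s^2 - 5*s - 6)Y - (-3).
The right side is L{exp(-8*t)} = 1/(s + 8).
So (s^2 - 5*s - 6)Y = 1/(s + 8) + (-3).
Solve for Y(s) and write it as one ratio of polynomials.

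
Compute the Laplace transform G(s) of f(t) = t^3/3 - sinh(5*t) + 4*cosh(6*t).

G(s) = 4*s/(s^2 - 36) - 5/(s^2 - 25) + 2/s^4

The transform is linear, so treat each term independently.
(-1)·[L{sinh(5t)} = 5/(s^2 - 25)]; (4)·[L{cosh(6t)} = s/(s^2 - 36)]; (1/3)·[L{t^3} = 3!/s^4 = 6/s^4].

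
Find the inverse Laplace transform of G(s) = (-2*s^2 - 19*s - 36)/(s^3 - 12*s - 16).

Factor the denominator: s^3 - 12*s - 16 = (s - 4)*(s + 2)^2.
Partial fraction decomposition gives [2/(s + 2)] + [(s + 2)^(-2)] + [-4/(s - 4)].
Invert each term: 2/(s + 2) ↔ 2e^(-2t); 1/(s + 2)^2 ↔ t·e^(-2t); -4/(s - 4) ↔ -4e^(4t).

t*exp(-2*t) - 4*exp(4*t) + 2*exp(-2*t)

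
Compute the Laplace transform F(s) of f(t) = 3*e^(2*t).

F(s) = 3/(s - 2)

L{3} = 3/s.
By the first shifting theorem, multiplying by e^(2t) replaces s with s - 2.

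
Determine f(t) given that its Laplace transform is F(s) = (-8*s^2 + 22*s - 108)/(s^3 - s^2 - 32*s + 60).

f(t) = -6*exp(5*t) + 4*exp(2*t) - 6*exp(-6*t)

Factor the denominator: s^3 - s^2 - 32*s + 60 = (s - 5)*(s - 2)*(s + 6).
Partial fraction decomposition gives [-6/(s - 5)] + [-6/(s + 6)] + [4/(s - 2)].
Invert each term: -6/(s - 5) ↔ -6e^(5t); -6/(s + 6) ↔ -6e^(-6t); 4/(s - 2) ↔ 4e^(2t).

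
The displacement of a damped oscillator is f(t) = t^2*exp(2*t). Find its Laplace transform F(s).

L{e^(2t)} = 1/(s - 2).
Then apply L{t^2·g(t)} = (-1)^2 d^2/ds^2[G(s)] with G(s) = 1/(s - 2):
differentiating 2 times and applying the sign gives 2/(s - 2)^3.

F(s) = 2/(s - 2)^3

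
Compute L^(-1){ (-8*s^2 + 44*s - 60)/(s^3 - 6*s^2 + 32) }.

Factor the denominator: s^3 - 6*s^2 + 32 = (s - 4)^2*(s + 2).
Partial fraction decomposition gives [-3/(s - 4)] + [-2/(s - 4)^2] + [-5/(s + 2)].
Invert each term: -3/(s - 4) ↔ -3e^(4t); -2/(s - 4)^2 ↔ -2t·e^(4t); -5/(s + 2) ↔ -5e^(-2t).

-2*t*exp(4*t) - 3*exp(4*t) - 5*exp(-2*t)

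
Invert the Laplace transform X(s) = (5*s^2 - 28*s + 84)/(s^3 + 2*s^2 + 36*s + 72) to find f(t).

Factor the denominator: s^3 + 2*s^2 + 36*s + 72 = (s + 2)*(s^2 + 36).
Partial fraction decomposition gives [4/(s + 2)] + [s/(s^2 + 36)] + [-30/(s^2 + 36)].
Invert each term: 4/(s + 2) ↔ 4e^(-2t); 1·s/(s^2 + 36) ↔ cos(6t); -5·6/(s^2 + 36) ↔ -5sin(6t).

f(t) = -5*sin(6*t) + cos(6*t) + 4*exp(-2*t)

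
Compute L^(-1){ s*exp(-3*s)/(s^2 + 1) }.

The factor e^(-3s) signals a time shift by c = 3 (second shifting theorem).
L{cos(t)} = s/(s^2 + 1), so L^-1{s/(s^2 + 1)} = cos(t).
Hence the inverse is u(t - 3) times that function evaluated at t - 3.

Heaviside(t - 3)*(cos(t - 3))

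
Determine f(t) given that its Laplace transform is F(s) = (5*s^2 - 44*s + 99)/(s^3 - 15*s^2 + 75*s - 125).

Factor the denominator: s^3 - 15*s^2 + 75*s - 125 = (s - 5)^3.
Partial fraction decomposition gives [5/(s - 5)] + [6/(s - 5)^2] + [4/(s - 5)^3].
Invert each term: 5/(s - 5) ↔ 5e^(5t); 6/(s - 5)^2 ↔ 6t·e^(5t); 4/(s - 5)^3 ↔ (2)t^2·e^(5t).

f(t) = 2*t^2*exp(5*t) + 6*t*exp(5*t) + 5*exp(5*t)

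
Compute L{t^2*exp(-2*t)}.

2/(s + 2)^3

L{e^(-2t)} = 1/(s + 2).
Then apply L{t^2·g(t)} = (-1)^2 d^2/ds^2[G(s)] with G(s) = 1/(s + 2):
differentiating 2 times and applying the sign gives 2/(s + 2)^3.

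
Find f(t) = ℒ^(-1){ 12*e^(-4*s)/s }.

f(t) = Heaviside(t - 4)*(12)

The factor e^(-4s) signals a time shift by c = 4 (second shifting theorem).
L{12} = 12/s, so L^-1{12/s} = 12.
Hence the inverse is u(t - 4) times that function evaluated at t - 4.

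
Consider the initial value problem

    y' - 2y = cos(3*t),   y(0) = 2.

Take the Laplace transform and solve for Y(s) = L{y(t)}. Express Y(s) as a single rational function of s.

Y(s) = (2*s^2 + s + 18)/(s^3 - 2*s^2 + 9*s - 18)

Take the Laplace transform of both sides.
The derivative rules (L{y'} = sY - y(0) = sY - 2) turn the left side into (s - 2)Y - (2).
The right side is L{cos(3*t)} = s/(s^2 + 9).
So (s - 2)Y = s/(s^2 + 9) + (2).
Solve for Y(s) and write it as one ratio of polynomials.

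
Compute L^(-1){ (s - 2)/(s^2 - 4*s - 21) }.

Rewrite the denominator: s^2 - 4*s - 21 = (s - 2)^2 - 25.
The form in (s - 2) signals a first-shifting-theorem factor e^(2t).
Since L{cosh(5t)} = s/(s^2 - 25), the inverse is exp(2*t)*cosh(5*t).

exp(2*t)*cosh(5*t)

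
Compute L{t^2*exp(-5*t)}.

L{e^(-5t)} = 1/(s + 5).
Then apply L{t^2·g(t)} = (-1)^2 d^2/ds^2[G(s)] with G(s) = 1/(s + 5):
differentiating 2 times and applying the sign gives 2/(s + 5)^3.

2/(s + 5)^3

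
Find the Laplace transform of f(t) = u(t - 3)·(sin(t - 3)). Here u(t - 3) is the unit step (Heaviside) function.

By the second shifting theorem, L{u(t - c)·g(t - c)} = e^(-cs)·G(s) with c = 3 and G(s) = L{g(t)}.
L{sin(t)} = 1/(s^2 + 1).

exp(-3*s)/(s^2 + 1)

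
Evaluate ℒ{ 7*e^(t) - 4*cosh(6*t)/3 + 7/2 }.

By linearity of the Laplace transform, transform each term separately.
(7)·[L{e^(t)} = 1/(s - 1)]; (-4/3)·[L{cosh(6t)} = s/(s^2 - 36)]; L{7/2} = (7/2)/s.

-4*s/(3*(s^2 - 36)) + 7/(s - 1) + 7/(2*s)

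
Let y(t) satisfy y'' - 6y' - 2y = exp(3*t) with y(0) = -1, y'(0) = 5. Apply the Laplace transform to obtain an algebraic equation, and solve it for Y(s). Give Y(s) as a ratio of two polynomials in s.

Y(s) = (-s^2 + 14*s - 32)/(s^3 - 9*s^2 + 16*s + 6)

Laplace-transform each side.
Using L{y''} = s^2 Y - s·y(0) - y'(0) and L{y'} = sY - y(0), with y(0) = -1, y'(0) = 5, the left side becomes (s^2 - 6*s - 2)Y - (-s + 11).
The right side is L{exp(3*t)} = 1/(s - 3).
So (s^2 - 6*s - 2)Y = 1/(s - 3) + (-s + 11).
Divide through and combine into a single rational function.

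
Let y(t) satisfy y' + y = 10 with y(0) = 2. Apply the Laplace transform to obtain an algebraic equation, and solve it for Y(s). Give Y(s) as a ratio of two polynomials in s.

Y(s) = (2*s + 10)/(s^2 + s)

Take the Laplace transform of both sides.
The derivative rules (L{y'} = sY - y(0) = sY - 2) turn the left side into (s + 1)Y - (2).
The right side is L{10} = 10/s.
So (s + 1)Y = 10/s + (2).
Divide through and combine into a single rational function.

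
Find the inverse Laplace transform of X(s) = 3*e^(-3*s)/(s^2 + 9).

Heaviside(t - 3)*(sin(3*t - 9))

The factor e^(-3s) signals a time shift by c = 3 (second shifting theorem).
L{sin(3t)} = 3/(s^2 + 9), so L^-1{3/(s^2 + 9)} = sin(3*t).
Hence the inverse is u(t - 3) times that function evaluated at t - 3.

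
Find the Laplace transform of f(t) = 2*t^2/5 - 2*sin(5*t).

Apply the Laplace transform termwise.
(2/5)·[L{t^2} = 2!/s^3 = 2/s^3]; (-2)·[L{sin(5t)} = 5/(s^2 + 25)].

-10/(s^2 + 25) + 4/(5*s^3)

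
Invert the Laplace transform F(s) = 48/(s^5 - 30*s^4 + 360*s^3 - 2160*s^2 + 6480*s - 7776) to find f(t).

Rewrite the denominator: s^5 - 30*s^4 + 360*s^3 - 2160*s^2 + 6480*s - 7776 = (s - 6)^5.
The form in (s - 6) signals a first-shifting-theorem factor e^(6t).
Since L{t^4} = 4!/s^5 = 24/s^5, the inverse is t^4*e^(6*t), scaled by 2.

f(t) = 2*t^4*exp(6*t)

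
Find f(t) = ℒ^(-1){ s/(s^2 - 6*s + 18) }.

f(t) = exp(3*t)*sin(3*t) + exp(3*t)*cos(3*t)

Complete the square in the denominator: s^2 - 6*s + 18 = (s - 3)^2 + 3^2.
Split the numerator to match: s = 1·(s - 3) + 1·3.
Invert each term: 1·(s - 3)/((s - 3)^2 + 9) ↔ e^(3t)cos(3t); 1·3/((s - 3)^2 + 9) ↔ e^(3t)sin(3t).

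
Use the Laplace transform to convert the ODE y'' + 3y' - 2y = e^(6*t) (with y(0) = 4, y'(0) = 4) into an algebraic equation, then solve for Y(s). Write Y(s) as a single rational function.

Y(s) = (4*s^2 - 8*s - 95)/(s^3 - 3*s^2 - 20*s + 12)

Take the Laplace transform of both sides.
Using L{y''} = s^2 Y - s·y(0) - y'(0) and L{y'} = sY - y(0), with y(0) = 4, y'(0) = 4, the left side becomes (s^2 + 3*s - 2)Y - (4*s + 16).
The right side is L{e^(6*t)} = 1/(s - 6).
So (s^2 + 3*s - 2)Y = 1/(s - 6) + (4*s + 16).
Isolate Y and clear denominators.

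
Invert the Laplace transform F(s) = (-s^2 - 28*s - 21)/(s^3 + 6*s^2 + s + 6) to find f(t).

f(t) = -4*sin(t) - 4*cos(t) + 3*exp(-6*t)

Factor the denominator: s^3 + 6*s^2 + s + 6 = (s + 6)*(s^2 + 1).
Partial fraction decomposition gives [3/(s + 6)] + [-4*s/(s^2 + 1)] + [-4/(s^2 + 1)].
Invert each term: 3/(s + 6) ↔ 3e^(-6t); -4·s/(s^2 + 1) ↔ -4cos(t); -4·1/(s^2 + 1) ↔ -4sin(t).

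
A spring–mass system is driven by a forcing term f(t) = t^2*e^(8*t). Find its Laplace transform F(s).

F(s) = 2/(s - 8)^3

L{e^(8t)} = 1/(s - 8).
Then apply L{t^2·g(t)} = (-1)^2 d^2/ds^2[G(s)] with G(s) = 1/(s - 8):
differentiating 2 times and applying the sign gives 2/(s - 8)^3.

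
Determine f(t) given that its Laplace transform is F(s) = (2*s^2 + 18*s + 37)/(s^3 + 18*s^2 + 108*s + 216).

f(t) = t^2*exp(-6*t)/2 - 6*t*exp(-6*t) + 2*exp(-6*t)

Factor the denominator: s^3 + 18*s^2 + 108*s + 216 = (s + 6)^3.
Partial fraction decomposition gives [2/(s + 6)] + [-6/(s + 6)^2] + [(s + 6)^(-3)].
Invert each term: 2/(s + 6) ↔ 2e^(-6t); -6/(s + 6)^2 ↔ -6t·e^(-6t); 1/(s + 6)^3 ↔ (1/2)t^2·e^(-6t).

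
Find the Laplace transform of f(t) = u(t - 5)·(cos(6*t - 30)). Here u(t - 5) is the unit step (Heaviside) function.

By the second shifting theorem, L{u(t - c)·g(t - c)} = e^(-cs)·G(s) with c = 5 and G(s) = L{g(t)}.
L{cos(6t)} = s/(s^2 + 36).

s*exp(-5*s)/(s^2 + 36)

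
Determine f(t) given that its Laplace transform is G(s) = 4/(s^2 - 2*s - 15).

f(t) = exp(t)*sinh(4*t)

Rewrite the denominator: s^2 - 2*s - 15 = (s - 1)^2 - 16.
The form in (s - 1) signals a first-shifting-theorem factor e^(t).
Since L{sinh(4t)} = 4/(s^2 - 16), the inverse is e^(t)*sinh(4*t).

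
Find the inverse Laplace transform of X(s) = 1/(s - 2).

Since L{e^(2t)} = 1/(s - 2), the inverse is exp(2*t).

exp(2*t)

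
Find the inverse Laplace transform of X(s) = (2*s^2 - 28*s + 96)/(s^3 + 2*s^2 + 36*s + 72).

-4*sin(6*t) - 2*cos(6*t) + 4*exp(-2*t)

Factor the denominator: s^3 + 2*s^2 + 36*s + 72 = (s + 2)*(s^2 + 36).
Partial fraction decomposition gives [4/(s + 2)] + [-2*s/(s^2 + 36)] + [-24/(s^2 + 36)].
Invert each term: 4/(s + 2) ↔ 4e^(-2t); -2·s/(s^2 + 36) ↔ -2cos(6t); -4·6/(s^2 + 36) ↔ -4sin(6t).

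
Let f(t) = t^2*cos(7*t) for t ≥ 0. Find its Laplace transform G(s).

L{cos(7t)} = s/(s^2 + 49).
Then apply L{t^2·g(t)} = (-1)^2 d^2/ds^2[H(s)] with H(s) = s/(s^2 + 49):
differentiating 2 times and applying the sign gives 2*s*(s^2 - 147)/(s^2 + 49)^3.

G(s) = 2*s*(s^2 - 147)/(s^2 + 49)^3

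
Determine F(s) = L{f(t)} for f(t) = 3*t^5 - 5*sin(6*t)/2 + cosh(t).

F(s) = s/(s^2 - 1) - 15/(s^2 + 36) + 360/s^6

By linearity of the Laplace transform, transform each term separately.
(-5/2)·[L{sin(6t)} = 6/(s^2 + 36)]; L{cosh(t)} = s/(s^2 - 1); (3)·[L{t^5} = 5!/s^6 = 120/s^6].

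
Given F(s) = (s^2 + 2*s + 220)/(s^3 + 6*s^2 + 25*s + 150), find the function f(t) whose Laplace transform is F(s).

Factor the denominator: s^3 + 6*s^2 + 25*s + 150 = (s + 6)*(s^2 + 25).
Partial fraction decomposition gives [4/(s + 6)] + [-3*s/(s^2 + 25)] + [20/(s^2 + 25)].
Invert each term: 4/(s + 6) ↔ 4e^(-6t); -3·s/(s^2 + 25) ↔ -3cos(5t); 4·5/(s^2 + 25) ↔ 4sin(5t).

f(t) = 4*sin(5*t) - 3*cos(5*t) + 4*exp(-6*t)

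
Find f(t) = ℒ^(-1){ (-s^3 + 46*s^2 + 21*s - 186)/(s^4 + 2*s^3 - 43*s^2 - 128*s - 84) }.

Factor the denominator: s^4 + 2*s^3 - 43*s^2 - 128*s - 84 = (s - 7)*(s + 1)*(s + 2)*(s + 6).
Partial fraction decomposition gives [4/(s + 1)] + [2/(s - 7)] + [-6/(s + 6)] + [-1/(s + 2)].
Invert each term: 4/(s + 1) ↔ 4e^(-t); 2/(s - 7) ↔ 2e^(7t); -6/(s + 6) ↔ -6e^(-6t); -1/(s + 2) ↔ -e^(-2t).

f(t) = 2*exp(7*t) + 4*exp(-t) - exp(-2*t) - 6*exp(-6*t)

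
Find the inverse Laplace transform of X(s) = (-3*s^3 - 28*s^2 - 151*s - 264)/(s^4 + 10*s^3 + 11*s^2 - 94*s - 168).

-3*exp(3*t) + exp(-2*t) + 2*exp(-4*t) - 3*exp(-7*t)

Factor the denominator: s^4 + 10*s^3 + 11*s^2 - 94*s - 168 = (s - 3)*(s + 2)*(s + 4)*(s + 7).
Partial fraction decomposition gives [1/(s + 2)] + [2/(s + 4)] + [-3/(s - 3)] + [-3/(s + 7)].
Invert each term: 1/(s + 2) ↔ e^(-2t); 2/(s + 4) ↔ 2e^(-4t); -3/(s - 3) ↔ -3e^(3t); -3/(s + 7) ↔ -3e^(-7t).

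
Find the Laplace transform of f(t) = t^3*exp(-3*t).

6/(s + 3)^4

L{t^3} = 3!/s^4 = 6/s^4.
By the first shifting theorem, multiplying by e^(-3t) replaces s with s + 3.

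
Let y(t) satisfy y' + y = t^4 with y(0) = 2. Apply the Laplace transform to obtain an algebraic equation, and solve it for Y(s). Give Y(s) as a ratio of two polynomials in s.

Y(s) = (2*s^5 + 24)/(s^6 + s^5)

Laplace-transform each side.
Using L{y'} = sY - y(0) = sY - 2, the left side becomes (s + 1)Y - (2).
The right side is L{t^4} = 24/s^5.
So (s + 1)Y = 24/s^5 + (2).
Solve for Y(s) and write it as one ratio of polynomials.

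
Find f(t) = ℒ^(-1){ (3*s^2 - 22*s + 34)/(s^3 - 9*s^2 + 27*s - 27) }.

f(t) = -5*t^2*exp(3*t)/2 - 4*t*exp(3*t) + 3*exp(3*t)

Factor the denominator: s^3 - 9*s^2 + 27*s - 27 = (s - 3)^3.
Partial fraction decomposition gives [3/(s - 3)] + [-4/(s - 3)^2] + [-5/(s - 3)^3].
Invert each term: 3/(s - 3) ↔ 3e^(3t); -4/(s - 3)^2 ↔ -4t·e^(3t); -5/(s - 3)^3 ↔ (-5/2)t^2·e^(3t).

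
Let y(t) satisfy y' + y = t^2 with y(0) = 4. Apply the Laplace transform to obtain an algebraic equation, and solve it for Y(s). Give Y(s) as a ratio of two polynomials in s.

Y(s) = (4*s^3 + 2)/(s^4 + s^3)

Take the Laplace transform of both sides.
Using L{y'} = sY - y(0) = sY - 4, the left side becomes (s + 1)Y - (4).
The right side is L{t^2} = 2/s^3.
So (s + 1)Y = 2/s^3 + (4).
Divide through and combine into a single rational function.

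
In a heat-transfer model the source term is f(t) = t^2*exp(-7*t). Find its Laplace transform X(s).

X(s) = 2/(s + 7)^3

L{e^(-7t)} = 1/(s + 7).
Then apply L{t^2·g(t)} = (-1)^2 d^2/ds^2[G(s)] with G(s) = 1/(s + 7):
differentiating 2 times and applying the sign gives 2/(s + 7)^3.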